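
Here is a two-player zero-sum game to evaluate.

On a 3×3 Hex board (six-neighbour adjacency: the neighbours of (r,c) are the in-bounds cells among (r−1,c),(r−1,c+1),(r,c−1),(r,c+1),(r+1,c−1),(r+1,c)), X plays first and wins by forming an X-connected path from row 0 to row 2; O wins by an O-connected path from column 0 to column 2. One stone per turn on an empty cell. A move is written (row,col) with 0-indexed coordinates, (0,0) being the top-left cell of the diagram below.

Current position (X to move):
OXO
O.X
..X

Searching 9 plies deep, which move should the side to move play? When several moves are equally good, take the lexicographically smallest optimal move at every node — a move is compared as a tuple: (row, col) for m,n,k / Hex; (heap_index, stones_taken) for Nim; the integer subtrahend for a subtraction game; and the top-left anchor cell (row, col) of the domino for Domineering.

X's best at [OXO/O.X/..X]: (1,1)

ply 1, X at OXO/O.X/..X | (1,1)=+1→OXO/OXX/..X*; (2,0)=-1→OXO/O.X/X.X; (2,1)=-1→OXO/O.X/.XX
ply 2: OXO/OXX/..X is terminal -1 (O); from OXO/O.X/..X depth 9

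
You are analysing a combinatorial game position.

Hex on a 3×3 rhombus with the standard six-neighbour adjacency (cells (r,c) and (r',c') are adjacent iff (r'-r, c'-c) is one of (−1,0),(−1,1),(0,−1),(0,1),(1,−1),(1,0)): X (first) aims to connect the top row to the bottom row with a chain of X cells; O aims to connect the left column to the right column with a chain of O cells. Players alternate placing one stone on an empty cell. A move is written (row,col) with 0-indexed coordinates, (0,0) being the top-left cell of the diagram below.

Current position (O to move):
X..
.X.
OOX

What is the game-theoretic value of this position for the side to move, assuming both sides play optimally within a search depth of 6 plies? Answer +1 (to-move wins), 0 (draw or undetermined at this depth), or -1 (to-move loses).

value(X../.X./OOX, O) = +1

p1 O@[X../.X./OOX]: (0,1)[XO./.X./OOX]-1 (0,2)[X.O/.X./OOX]-1 (1,0)[X../OX./OOX]-1 (1,2)[X../.XO/OOX]+1*
p2 X@[X../.XO/OOX] terminal -1; root [X../.X./OOX] d6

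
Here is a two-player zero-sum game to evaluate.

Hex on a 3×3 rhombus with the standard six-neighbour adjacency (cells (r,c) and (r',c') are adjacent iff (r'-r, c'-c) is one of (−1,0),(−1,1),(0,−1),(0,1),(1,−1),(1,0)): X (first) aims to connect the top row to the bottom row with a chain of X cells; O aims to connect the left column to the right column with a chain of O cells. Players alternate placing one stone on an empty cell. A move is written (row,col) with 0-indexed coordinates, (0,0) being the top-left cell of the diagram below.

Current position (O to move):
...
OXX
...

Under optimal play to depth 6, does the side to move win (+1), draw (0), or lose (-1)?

ply 1, O at .../OXX/... | (0,0)=-1→O../OXX/...*; (0,1)=-1→.O./OXX/...; (0,2)=-1→..O/OXX/...; (2,0)=-1→.../OXX/O..; (2,1)=-1→.../OXX/.O.; (2,2)=-1→.../OXX/..O
ply 2, X at O../OXX/... | (0,1)=+1→OX./OXX/...*; (0,2)=+1→O.X/OXX/...; (2,0)=+1→O../OXX/X..; (2,1)=+1→O../OXX/.X.; (2,2)=+1→O../OXX/..X
ply 3, O at OX./OXX/... | (0,2)=-1→OXO/OXX/...*; (2,0)=-1→OX./OXX/O..; (2,1)=-1→OX./OXX/.O.; (2,2)=-1→OX./OXX/..O
ply 4, X at OXO/OXX/... | (2,0)=+1→OXO/OXX/X..*; (2,1)=+1→OXO/OXX/.X.; (2,2)=+1→OXO/OXX/..X
ply 5: OXO/OXX/X.. is terminal -1 (O); from .../OXX/... depth 6

value(.../OXX/..., O) = -1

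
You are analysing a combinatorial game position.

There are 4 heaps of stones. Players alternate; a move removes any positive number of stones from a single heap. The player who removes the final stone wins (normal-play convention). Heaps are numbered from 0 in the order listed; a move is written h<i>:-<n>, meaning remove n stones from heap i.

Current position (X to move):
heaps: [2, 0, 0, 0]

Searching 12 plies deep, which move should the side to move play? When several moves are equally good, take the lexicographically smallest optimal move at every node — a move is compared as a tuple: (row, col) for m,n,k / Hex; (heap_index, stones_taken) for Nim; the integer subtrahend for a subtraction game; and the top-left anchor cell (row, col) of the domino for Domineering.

X's best at [(2,0,0,0)]: h0:-2

ply 1, X at (2,0,0,0) | h0:-1=-1→(1,0,0,0); h0:-2=+1→(0,0,0,0)*
ply 2: (0,0,0,0) is terminal -1 (O); from (2,0,0,0) depth 12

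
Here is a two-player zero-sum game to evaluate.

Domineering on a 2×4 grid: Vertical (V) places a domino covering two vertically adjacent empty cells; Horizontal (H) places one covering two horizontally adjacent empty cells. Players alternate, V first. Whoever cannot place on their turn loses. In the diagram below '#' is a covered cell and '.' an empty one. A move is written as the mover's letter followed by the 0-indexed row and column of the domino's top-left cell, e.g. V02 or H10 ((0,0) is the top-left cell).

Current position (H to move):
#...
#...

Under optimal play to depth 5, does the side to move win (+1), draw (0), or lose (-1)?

value(#.../#..., H) = +1

[#.../#...] H move#1: H01:+1/###./#...*, H02:+1/#.##/#..., H11:+1/#.../###., H12:+1/#.../#.##
[###./#...] V move#2: V03:-1/####/#..#*
[####/#..#] H move#3: H11:+1/####/####*
[####/####] end (terminal -1, V#4); searched #.../#... to 5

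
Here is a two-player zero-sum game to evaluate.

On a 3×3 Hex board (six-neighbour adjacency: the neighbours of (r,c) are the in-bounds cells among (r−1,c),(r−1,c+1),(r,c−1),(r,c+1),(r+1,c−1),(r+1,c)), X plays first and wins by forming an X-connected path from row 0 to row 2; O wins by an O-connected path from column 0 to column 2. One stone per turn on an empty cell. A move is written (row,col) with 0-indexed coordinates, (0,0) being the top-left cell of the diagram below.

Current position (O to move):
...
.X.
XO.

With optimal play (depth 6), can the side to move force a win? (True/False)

O winning at [.../.X./XO.]: False

p1 O@[.../.X./XO.]: (0,0)[O../.X./XO.]-1* (0,1)[.O./.X./XO.]-1 (0,2)[..O/.X./XO.]-1 (1,0)[.../OX./XO.]-1 (1,2)[.../.XO/XO.]-1 (2,2)[.../.X./XOO]-1
p2 X@[O../.X./XO.]: (0,1)[OX./.X./XO.]+1* (0,2)[O.X/.X./XO.]+1 (1,0)[O../XX./XO.]+1 (1,2)[O../.XX/XO.]+1 (2,2)[O../.X./XOX]+1
p3 O@[OX./.X./XO.] terminal -1; root [.../.X./XO.] d6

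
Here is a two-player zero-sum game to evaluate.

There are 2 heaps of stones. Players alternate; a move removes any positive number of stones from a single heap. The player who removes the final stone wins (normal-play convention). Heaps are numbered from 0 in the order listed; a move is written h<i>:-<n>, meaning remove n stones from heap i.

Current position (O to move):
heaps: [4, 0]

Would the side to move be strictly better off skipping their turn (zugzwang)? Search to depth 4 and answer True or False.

p1 O@[(4,0)]: h0:-1[(3,0)]-1 h0:-2[(2,0)]-1 h0:-3[(1,0)]-1 h0:-4[(0,0)]+1*
p2 X@[(0,0)] terminal -1; root [(4,0)] d4
suppose O passes — search the same position with X to move:
pass> p1 X@[(4,0)]: h0:-1[(3,0)]-1 h0:-2[(2,0)]-1 h0:-3[(1,0)]-1 h0:-4[(0,0)]+1*
pass> p2 O@[(0,0)] terminal -1; root [(4,0)] d4
for O: play +1, pass -1

zugzwang((4,0), O) = False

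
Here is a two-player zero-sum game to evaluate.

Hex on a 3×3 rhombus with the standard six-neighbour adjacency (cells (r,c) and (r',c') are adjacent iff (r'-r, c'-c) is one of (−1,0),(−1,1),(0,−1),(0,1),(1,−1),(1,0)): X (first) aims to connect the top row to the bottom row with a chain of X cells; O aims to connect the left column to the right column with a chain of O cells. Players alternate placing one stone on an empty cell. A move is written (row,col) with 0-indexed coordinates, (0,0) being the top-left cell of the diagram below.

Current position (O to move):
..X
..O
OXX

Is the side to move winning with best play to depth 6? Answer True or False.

O winning at [..X/..O/OXX]: True

ply 1, O at ..X/..O/OXX | (0,0)=-1→O.X/..O/OXX; (0,1)=-1→.OX/..O/OXX; (1,0)=-1→..X/O.O/OXX; (1,1)=+1→..X/.OO/OXX*
ply 2: ..X/.OO/OXX is terminal -1 (X); from ..X/..O/OXX depth 6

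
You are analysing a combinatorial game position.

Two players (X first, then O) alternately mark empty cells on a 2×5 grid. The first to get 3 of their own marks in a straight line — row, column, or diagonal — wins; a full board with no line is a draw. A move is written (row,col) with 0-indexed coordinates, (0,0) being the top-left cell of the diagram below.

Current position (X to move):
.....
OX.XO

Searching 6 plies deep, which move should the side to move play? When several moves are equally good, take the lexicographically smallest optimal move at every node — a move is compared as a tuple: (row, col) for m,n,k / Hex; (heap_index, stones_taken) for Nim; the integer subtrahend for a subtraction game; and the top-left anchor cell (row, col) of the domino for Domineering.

X's best at [...../OX.XO]: (0,1)

[...../OX.XO] X move#1: (0,0):+0/X..../OX.XO, (0,1):+1/.X.../OX.XO*, (0,2):+1/..X../OX.XO, (0,3):+1/...X./OX.XO, (0,4):+0/....X/OX.XO, (1,2):+1/...../OXXXO
[.X.../OX.XO] O move#2: (0,0):-1/OX.../OX.XO*, (0,2):-1/.XO../OX.XO, (0,3):-1/.X.O./OX.XO, (0,4):-1/.X..O/OX.XO, (1,2):-1/.X.../OXOXO
[OX.../OX.XO] X move#3: (0,2):+1/OXX../OX.XO*, (0,3):+1/OX.X./OX.XO, (0,4):+0/OX..X/OX.XO, (1,2):+1/OX.../OXXXO
[OXX../OX.XO] O move#4: (0,3):-1/OXXO./OX.XO*, (0,4):-1/OXX.O/OX.XO, (1,2):-1/OXX../OXOXO
[OXXO./OX.XO] X move#5: (0,4):+0/OXXOX/OX.XO, (1,2):+1/OXXO./OXXXO*
[OXXO./OXXXO] end (terminal -1, O#6); searched ...../OX.XO to 6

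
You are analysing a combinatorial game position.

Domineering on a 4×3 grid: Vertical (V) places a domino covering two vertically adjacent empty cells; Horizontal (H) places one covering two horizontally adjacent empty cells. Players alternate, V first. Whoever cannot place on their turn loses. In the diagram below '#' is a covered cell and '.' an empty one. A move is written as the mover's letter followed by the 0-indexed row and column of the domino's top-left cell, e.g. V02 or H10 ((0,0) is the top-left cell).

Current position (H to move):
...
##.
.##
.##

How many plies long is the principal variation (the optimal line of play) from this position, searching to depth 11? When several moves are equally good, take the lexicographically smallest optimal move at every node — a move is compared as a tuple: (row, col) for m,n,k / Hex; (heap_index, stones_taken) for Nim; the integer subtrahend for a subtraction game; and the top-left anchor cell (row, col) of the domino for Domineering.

ply 1, H at .../##./.##/.## | H00=-1→##./##./.##/.##*; H01=-1→.##/##./.##/.##
ply 2, V at ##./##./.##/.## | V02=+1→###/###/.##/.##*; V20=+1→##./##./###/###
ply 3: ###/###/.##/.## is terminal -1 (H); from .../##./.##/.## depth 11

PV length from [.../##./.##/.##]: 2 plies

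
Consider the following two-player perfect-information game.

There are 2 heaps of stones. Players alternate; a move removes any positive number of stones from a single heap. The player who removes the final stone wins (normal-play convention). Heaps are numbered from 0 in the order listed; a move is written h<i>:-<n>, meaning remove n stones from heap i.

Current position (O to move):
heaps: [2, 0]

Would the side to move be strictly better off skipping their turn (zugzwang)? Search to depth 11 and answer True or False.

zugzwang((2,0), O) = False

[(2,0)] O move#1: h0:-1:-1/(1,0), h0:-2:+1/(0,0)*
[(0,0)] end (terminal -1, X#2); searched (2,0) to 11
if O skipped the turn, X would face:
~ [(2,0)] X move#1: h0:-1:-1/(1,0), h0:-2:+1/(0,0)*
~ [(0,0)] end (terminal -1, O#2); searched (2,0) to 11
compare (O): move=+1 vs pass=-1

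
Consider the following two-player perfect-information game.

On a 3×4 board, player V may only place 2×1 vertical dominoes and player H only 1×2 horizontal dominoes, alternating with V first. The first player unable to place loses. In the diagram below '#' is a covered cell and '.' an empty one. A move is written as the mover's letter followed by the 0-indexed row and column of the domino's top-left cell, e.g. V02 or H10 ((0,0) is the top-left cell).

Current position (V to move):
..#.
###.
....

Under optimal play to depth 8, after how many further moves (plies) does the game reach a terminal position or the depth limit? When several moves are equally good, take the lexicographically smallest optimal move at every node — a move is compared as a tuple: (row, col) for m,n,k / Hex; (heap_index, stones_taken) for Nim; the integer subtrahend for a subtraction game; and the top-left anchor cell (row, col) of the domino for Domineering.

PV length from [..#./###./....]: 2 plies

p1 V@[..#./###./....]: V03[..##/####/....]-1* V13[..#./####/...#]-1
p2 H@[..##/####/....]: H00[####/####/....]+1* H20[..##/####/##..]+1 H21[..##/####/.##.]+1 H22[..##/####/..##]+1
p3 V@[####/####/....] terminal -1; root [..#./###./....] d8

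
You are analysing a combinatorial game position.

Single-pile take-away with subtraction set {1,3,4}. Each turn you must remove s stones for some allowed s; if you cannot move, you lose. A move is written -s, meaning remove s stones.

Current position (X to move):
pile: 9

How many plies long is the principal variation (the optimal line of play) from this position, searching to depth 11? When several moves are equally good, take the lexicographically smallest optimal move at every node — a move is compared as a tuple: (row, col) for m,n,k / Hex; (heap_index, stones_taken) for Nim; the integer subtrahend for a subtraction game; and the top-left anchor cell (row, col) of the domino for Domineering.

PV length from [9]: 6 plies

ply 1, X at 9 | -1=-1→8*; -3=-1→6; -4=-1→5
ply 2, O at 8 | -1=+1→7*; -3=-1→5; -4=-1→4
ply 3, X at 7 | -1=-1→6*; -3=-1→4; -4=-1→3
ply 4, O at 6 | -1=-1→5; -3=-1→3; -4=+1→2*
ply 5, X at 2 | -1=-1→1*
ply 6, O at 1 | -1=+1→0*
ply 7: 0 is terminal -1 (X); from 9 depth 11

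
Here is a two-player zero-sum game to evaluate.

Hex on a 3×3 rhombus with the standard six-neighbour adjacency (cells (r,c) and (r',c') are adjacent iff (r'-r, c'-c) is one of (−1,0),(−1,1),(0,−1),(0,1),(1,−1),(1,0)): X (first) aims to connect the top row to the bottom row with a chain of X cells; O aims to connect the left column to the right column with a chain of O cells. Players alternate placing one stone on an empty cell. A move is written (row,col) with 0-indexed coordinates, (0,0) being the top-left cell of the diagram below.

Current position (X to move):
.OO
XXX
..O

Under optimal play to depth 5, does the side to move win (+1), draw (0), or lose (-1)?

value(.OO/XXX/..O, X) = +1

ply 1, X at .OO/XXX/..O | (0,0)=+1→XOO/XXX/..O*; (2,0)=-1→.OO/XXX/X.O; (2,1)=-1→.OO/XXX/.XO
ply 2, O at XOO/XXX/..O | (2,0)=-1→XOO/XXX/O.O*; (2,1)=-1→XOO/XXX/.OO
ply 3, X at XOO/XXX/O.O | (2,1)=+1→XOO/XXX/OXO*
ply 4: XOO/XXX/OXO is terminal -1 (O); from .OO/XXX/..O depth 5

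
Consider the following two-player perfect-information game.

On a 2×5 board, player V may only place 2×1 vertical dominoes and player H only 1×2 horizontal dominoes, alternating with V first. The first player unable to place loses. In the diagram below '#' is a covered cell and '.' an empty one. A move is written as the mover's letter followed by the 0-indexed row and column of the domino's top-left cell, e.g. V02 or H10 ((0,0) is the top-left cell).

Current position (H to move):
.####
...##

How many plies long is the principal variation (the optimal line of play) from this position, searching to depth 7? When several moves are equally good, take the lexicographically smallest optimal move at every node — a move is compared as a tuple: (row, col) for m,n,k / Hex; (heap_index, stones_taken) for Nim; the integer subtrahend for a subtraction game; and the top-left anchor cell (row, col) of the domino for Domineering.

PV length from [.####/...##]: 1 ply

ply 1, H at .####/...## | H10=+1→.####/##.##*; H11=-1→.####/.####
ply 2: .####/##.## is terminal -1 (V); from .####/...## depth 7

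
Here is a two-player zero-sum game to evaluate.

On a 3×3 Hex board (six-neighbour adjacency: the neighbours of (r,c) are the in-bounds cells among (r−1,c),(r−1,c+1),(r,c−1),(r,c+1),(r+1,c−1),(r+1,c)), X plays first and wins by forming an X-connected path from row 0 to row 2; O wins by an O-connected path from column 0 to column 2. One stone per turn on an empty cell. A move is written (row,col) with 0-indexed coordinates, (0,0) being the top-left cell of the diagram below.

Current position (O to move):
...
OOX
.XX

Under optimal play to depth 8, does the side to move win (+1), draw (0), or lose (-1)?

value(.../OOX/.XX, O) = +1

[.../OOX/.XX] O move#1: (0,0):-1/O../OOX/.XX, (0,1):-1/.O./OOX/.XX, (0,2):+1/..O/OOX/.XX*, (2,0):-1/.../OOX/OXX
[..O/OOX/.XX] end (terminal -1, X#2); searched .../OOX/.XX to 8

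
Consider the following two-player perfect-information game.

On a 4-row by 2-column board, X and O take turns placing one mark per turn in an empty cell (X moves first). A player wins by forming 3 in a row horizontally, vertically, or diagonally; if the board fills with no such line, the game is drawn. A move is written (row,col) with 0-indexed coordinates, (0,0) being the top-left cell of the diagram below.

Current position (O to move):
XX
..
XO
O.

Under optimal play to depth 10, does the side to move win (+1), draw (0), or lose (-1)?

value(XX/../XO/O., O) = 0

[XX/../XO/O.] O move#1: (1,0):+0/XX/O./XO/O.*, (1,1):-1/XX/.O/XO/O., (3,1):-1/XX/../XO/OO
[XX/O./XO/O.] X move#2: (1,1):+0/XX/OX/XO/O.*, (3,1):+0/XX/O./XO/OX
[XX/OX/XO/O.] O move#3: (3,1):+0/XX/OX/XO/OO*
[XX/OX/XO/OO] end (terminal +0, X#4); searched XX/../XO/O. to 10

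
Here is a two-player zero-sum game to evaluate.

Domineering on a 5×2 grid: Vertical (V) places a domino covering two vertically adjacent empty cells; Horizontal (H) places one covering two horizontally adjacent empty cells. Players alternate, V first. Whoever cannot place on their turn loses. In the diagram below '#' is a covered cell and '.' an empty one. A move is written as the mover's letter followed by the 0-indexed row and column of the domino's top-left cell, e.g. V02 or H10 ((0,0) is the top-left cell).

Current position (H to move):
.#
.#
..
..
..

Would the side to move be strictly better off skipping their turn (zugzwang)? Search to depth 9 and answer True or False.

[.#/.#/../../..] H move#1: H20:-1/.#/.#/##/../.., H30:+1/.#/.#/../##/..*, H40:-1/.#/.#/../../##
[.#/.#/../##/..] V move#2: V00:-1/##/##/../##/..*, V10:-1/.#/##/#./##/..
[##/##/../##/..] H move#3: H20:+1/##/##/##/##/..*, H40:+1/##/##/../##/##
[##/##/##/##/..] end (terminal -1, V#4); searched .#/.#/../../.. to 9
pass branch (V moves first from the same position):
  | [.#/.#/../../..] V move#1: V00:-1/##/##/../../.., V10:-1/.#/##/#./../.., V20:+1/.#/.#/#./#./..*, V21:+1/.#/.#/.#/.#/.., V30:+1/.#/.#/../#./#., V31:+1/.#/.#/../.#/.#
  | [.#/.#/#./#./..] H move#2: H40:-1/.#/.#/#./#./##*
  | [.#/.#/#./#./##] V move#3: V00:+1/##/##/#./#./##*, V21:+1/.#/.#/##/##/##
  | [##/##/#./#./##] end (terminal -1, H#4); searched .#/.#/../../.. to 9
H moving scores +1; H passing scores -1

zugzwang(.#/.#/../../.., H) = False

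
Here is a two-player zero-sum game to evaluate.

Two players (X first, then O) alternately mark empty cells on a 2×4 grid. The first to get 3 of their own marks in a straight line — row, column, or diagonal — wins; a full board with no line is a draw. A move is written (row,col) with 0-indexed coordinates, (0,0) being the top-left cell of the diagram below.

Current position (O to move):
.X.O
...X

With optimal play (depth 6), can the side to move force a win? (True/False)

p1 O@[.X.O/...X]: (0,0)[OX.O/...X]+0* (0,2)[.XOO/...X]+0 (1,0)[.X.O/O..X]+0 (1,1)[.X.O/.O.X]+0 (1,2)[.X.O/..OX]+0
p2 X@[OX.O/...X]: (0,2)[OXXO/...X]+0* (1,0)[OX.O/X..X]+0 (1,1)[OX.O/.X.X]+0 (1,2)[OX.O/..XX]+0
p3 O@[OXXO/...X]: (1,0)[OXXO/O..X]+0* (1,1)[OXXO/.O.X]+0 (1,2)[OXXO/..OX]+0
p4 X@[OXXO/O..X]: (1,1)[OXXO/OX.X]+0* (1,2)[OXXO/O.XX]+0
p5 O@[OXXO/OX.X]: (1,2)[OXXO/OXOX]+0*
p6 X@[OXXO/OXOX] terminal +0; root [.X.O/...X] d6

O winning at [.X.O/...X]: False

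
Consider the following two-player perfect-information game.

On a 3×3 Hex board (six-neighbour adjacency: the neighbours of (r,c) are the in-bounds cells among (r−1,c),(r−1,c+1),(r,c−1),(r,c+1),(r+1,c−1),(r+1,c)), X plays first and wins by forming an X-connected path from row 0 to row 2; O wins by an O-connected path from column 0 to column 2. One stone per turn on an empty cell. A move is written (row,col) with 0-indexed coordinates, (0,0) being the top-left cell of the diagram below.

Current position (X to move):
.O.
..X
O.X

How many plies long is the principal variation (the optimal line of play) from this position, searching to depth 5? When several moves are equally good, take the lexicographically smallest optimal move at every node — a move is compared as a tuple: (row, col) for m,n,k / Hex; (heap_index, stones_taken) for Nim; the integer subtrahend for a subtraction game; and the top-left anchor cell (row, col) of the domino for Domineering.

ply 1, X at .O./..X/O.X | (0,0)=-1→XO./..X/O.X; (0,2)=+1→.OX/..X/O.X*; (1,0)=-1→.O./X.X/O.X; (1,1)=-1→.O./.XX/O.X; (2,1)=-1→.O./..X/OXX
ply 2: .OX/..X/O.X is terminal -1 (O); from .O./..X/O.X depth 5

PV length from [.O./..X/O.X]: 1 ply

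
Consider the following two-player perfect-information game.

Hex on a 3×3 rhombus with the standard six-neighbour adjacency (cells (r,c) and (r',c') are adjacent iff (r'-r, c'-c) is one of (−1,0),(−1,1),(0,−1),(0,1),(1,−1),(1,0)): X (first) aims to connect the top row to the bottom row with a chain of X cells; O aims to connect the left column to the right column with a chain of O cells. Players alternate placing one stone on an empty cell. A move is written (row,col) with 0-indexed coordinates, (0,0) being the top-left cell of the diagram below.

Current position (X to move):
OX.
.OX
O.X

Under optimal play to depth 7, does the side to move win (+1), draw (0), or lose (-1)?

ply 1, X at OX./.OX/O.X | (0,2)=+1→OXX/.OX/O.X*; (1,0)=-1→OX./XOX/O.X; (2,1)=-1→OX./.OX/OXX
ply 2: OXX/.OX/O.X is terminal -1 (O); from OX./.OX/O.X depth 7

value(OX./.OX/O.X, X) = +1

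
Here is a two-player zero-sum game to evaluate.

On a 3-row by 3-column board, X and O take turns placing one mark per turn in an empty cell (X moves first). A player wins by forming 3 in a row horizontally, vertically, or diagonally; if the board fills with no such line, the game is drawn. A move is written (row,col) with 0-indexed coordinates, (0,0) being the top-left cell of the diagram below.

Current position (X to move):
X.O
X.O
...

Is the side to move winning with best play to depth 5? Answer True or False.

X winning at [X.O/X.O/...]: True

ply 1, X at X.O/X.O/... | (0,1)=-1→XXO/X.O/...; (1,1)=-1→X.O/XXO/...; (2,0)=+1→X.O/X.O/X..*; (2,1)=-1→X.O/X.O/.X.; (2,2)=+1→X.O/X.O/..X
ply 2: X.O/X.O/X.. is terminal -1 (O); from X.O/X.O/... depth 5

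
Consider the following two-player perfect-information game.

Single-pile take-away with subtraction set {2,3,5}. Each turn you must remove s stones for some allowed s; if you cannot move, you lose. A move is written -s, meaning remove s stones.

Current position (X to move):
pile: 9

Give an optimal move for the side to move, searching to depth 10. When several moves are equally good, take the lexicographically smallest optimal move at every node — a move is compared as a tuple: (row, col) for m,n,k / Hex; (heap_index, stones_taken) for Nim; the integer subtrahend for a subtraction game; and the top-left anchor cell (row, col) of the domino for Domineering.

p1 X@[9]: -2[7]+1* -3[6]-1 -5[4]-1
p2 O@[7]: -2[5]-1* -3[4]-1 -5[2]-1
p3 X@[5]: -2[3]-1 -3[2]-1 -5[0]+1*
p4 O@[0] terminal -1; root [9] d10

X's best at [9]: -2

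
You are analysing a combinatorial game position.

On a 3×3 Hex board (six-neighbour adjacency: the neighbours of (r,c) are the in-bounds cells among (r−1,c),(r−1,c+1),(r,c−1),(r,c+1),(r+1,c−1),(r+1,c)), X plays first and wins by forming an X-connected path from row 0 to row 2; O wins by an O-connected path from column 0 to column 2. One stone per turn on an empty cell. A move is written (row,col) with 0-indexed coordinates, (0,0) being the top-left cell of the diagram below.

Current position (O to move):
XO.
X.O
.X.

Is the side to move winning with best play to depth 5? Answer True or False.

O winning at [XO./X.O/.X.]: False

ply 1, O at XO./X.O/.X. | (0,2)=-1→XOO/X.O/.X.*; (1,1)=-1→XO./XOO/.X.; (2,0)=-1→XO./X.O/OX.; (2,2)=-1→XO./X.O/.XO
ply 2, X at XOO/X.O/.X. | (1,1)=+1→XOO/XXO/.X.*; (2,0)=+1→XOO/X.O/XX.; (2,2)=+1→XOO/X.O/.XX
ply 3: XOO/XXO/.X. is terminal -1 (O); from XO./X.O/.X. depth 5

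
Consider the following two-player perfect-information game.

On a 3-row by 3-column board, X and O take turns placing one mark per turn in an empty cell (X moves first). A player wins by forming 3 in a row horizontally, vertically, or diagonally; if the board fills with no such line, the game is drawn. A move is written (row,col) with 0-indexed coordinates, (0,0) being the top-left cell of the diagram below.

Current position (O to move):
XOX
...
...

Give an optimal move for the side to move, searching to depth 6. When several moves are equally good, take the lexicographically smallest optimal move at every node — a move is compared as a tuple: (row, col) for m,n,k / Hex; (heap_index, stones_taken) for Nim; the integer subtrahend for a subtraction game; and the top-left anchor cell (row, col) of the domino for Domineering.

[XOX/.../...] O move#1: (1,0):-1/XOX/O../..., (1,1):+0/XOX/.O./...*, (1,2):-1/XOX/..O/..., (2,0):-1/XOX/.../O.., (2,1):-1/XOX/.../.O., (2,2):-1/XOX/.../..O
[XOX/.O./...] X move#2: (1,0):-1/XOX/XO./..., (1,2):-1/XOX/.OX/..., (2,0):-1/XOX/.O./X.., (2,1):+0/XOX/.O./.X.*, (2,2):-1/XOX/.O./..X
[XOX/.O./.X.] O move#3: (1,0):+0/XOX/OO./.X.*, (1,2):+0/XOX/.OO/.X., (2,0):+0/XOX/.O./OX., (2,2):+0/XOX/.O./.XO
[XOX/OO./.X.] X move#4: (1,2):+0/XOX/OOX/.X.*, (2,0):-1/XOX/OO./XX., (2,2):-1/XOX/OO./.XX
[XOX/OOX/.X.] O move#5: (2,0):-1/XOX/OOX/OX., (2,2):+0/XOX/OOX/.XO*
[XOX/OOX/.XO] X move#6: (2,0):+0/XOX/OOX/XXO*
[XOX/OOX/XXO] end (terminal +0, O#7); searched XOX/.../... to 6

O's best at [XOX/.../...]: (1,1)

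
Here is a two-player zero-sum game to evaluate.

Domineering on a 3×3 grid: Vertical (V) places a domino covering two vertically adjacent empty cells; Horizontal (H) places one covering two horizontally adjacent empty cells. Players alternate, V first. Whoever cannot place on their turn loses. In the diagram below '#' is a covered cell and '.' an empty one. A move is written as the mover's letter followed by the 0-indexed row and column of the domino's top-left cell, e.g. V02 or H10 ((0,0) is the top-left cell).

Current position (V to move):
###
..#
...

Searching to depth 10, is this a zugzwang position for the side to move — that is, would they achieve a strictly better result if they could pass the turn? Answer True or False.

p1 V@[###/..#/...]: V10[###/#.#/#..]-1 V11[###/.##/.#.]+1*
p2 H@[###/.##/.#.] terminal -1; root [###/..#/...] d10
pass branch (H moves first from the same position):
  | p1 H@[###/..#/...]: H10[###/###/...]+1* H20[###/..#/##.]+1 H21[###/..#/.##]-1
  | p2 V@[###/###/...] terminal -1; root [###/..#/...] d10
V moving scores +1; V passing scores -1

zugzwang(###/..#/..., V) = False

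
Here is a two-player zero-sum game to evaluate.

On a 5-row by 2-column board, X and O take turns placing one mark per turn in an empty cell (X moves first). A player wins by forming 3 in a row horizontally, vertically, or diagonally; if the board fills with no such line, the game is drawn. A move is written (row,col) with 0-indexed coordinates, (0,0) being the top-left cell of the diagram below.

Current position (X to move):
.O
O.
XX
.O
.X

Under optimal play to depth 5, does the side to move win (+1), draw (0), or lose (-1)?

[.O/O./XX/.O/.X] X move#1: (0,0):+0/XO/O./XX/.O/.X*, (1,1):+0/.O/OX/XX/.O/.X, (3,0):+0/.O/O./XX/XO/.X, (4,0):+0/.O/O./XX/.O/XX
[XO/O./XX/.O/.X] O move#2: (1,1):+0/XO/OO/XX/.O/.X*, (3,0):+0/XO/O./XX/OO/.X, (4,0):+0/XO/O./XX/.O/OX
[XO/OO/XX/.O/.X] X move#3: (3,0):+0/XO/OO/XX/XO/.X*, (4,0):+0/XO/OO/XX/.O/XX
[XO/OO/XX/XO/.X] O move#4: (4,0):+0/XO/OO/XX/XO/OX*
[XO/OO/XX/XO/OX] end (terminal +0, X#5); searched .O/O./XX/.O/.X to 5

value(.O/O./XX/.O/.X, X) = 0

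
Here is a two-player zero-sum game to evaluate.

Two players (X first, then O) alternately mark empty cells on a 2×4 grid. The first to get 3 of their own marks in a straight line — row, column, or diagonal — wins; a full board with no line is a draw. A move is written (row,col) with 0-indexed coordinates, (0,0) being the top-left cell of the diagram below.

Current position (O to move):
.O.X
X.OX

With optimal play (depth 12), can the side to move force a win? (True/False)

ply 1, O at .O.X/X.OX | (0,0)=+0→OO.X/X.OX*; (0,2)=+0→.OOX/X.OX; (1,1)=+0→.O.X/XOOX
ply 2, X at OO.X/X.OX | (0,2)=+0→OOXX/X.OX*; (1,1)=-1→OO.X/XXOX
ply 3, O at OOXX/X.OX | (1,1)=+0→OOXX/XOOX*
ply 4: OOXX/XOOX is terminal +0 (X); from .O.X/X.OX depth 12

O winning at [.O.X/X.OX]: False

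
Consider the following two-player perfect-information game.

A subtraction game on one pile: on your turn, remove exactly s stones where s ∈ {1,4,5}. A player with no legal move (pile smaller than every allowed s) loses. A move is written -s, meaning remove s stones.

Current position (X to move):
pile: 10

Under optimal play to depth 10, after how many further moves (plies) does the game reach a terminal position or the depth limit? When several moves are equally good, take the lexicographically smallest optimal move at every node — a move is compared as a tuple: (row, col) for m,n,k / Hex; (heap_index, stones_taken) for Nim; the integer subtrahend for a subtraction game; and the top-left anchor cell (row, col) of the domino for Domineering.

PV length from [10]: 6 plies

p1 X@[10]: -1[9]-1* -4[6]-1 -5[5]-1
p2 O@[9]: -1[8]+1* -4[5]-1 -5[4]-1
p3 X@[8]: -1[7]-1* -4[4]-1 -5[3]-1
p4 O@[7]: -1[6]-1 -4[3]-1 -5[2]+1*
p5 X@[2]: -1[1]-1*
p6 O@[1]: -1[0]+1*
p7 X@[0] terminal -1; root [10] d10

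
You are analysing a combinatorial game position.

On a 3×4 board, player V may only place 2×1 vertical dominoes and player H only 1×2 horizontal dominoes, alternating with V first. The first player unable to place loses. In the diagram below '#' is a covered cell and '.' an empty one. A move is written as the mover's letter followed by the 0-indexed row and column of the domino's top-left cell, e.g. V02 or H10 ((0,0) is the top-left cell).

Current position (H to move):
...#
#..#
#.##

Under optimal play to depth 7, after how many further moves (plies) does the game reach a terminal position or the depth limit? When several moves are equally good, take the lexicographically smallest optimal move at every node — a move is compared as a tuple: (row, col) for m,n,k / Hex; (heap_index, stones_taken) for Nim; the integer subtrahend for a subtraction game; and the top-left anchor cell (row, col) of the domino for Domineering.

p1 H@[...#/#..#/#.##]: H00[##.#/#..#/#.##]-1 H01[.###/#..#/#.##]-1 H11[...#/####/#.##]+1*
p2 V@[...#/####/#.##] terminal -1; root [...#/#..#/#.##] d7

PV length from [...#/#..#/#.##]: 1 ply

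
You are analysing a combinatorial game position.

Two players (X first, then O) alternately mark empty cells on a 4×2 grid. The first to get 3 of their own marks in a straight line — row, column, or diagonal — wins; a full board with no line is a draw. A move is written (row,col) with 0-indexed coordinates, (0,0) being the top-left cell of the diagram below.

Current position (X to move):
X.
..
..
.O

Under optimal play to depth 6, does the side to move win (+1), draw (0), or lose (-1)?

value(X./../../.O, X) = 0

p1 X@[X./../../.O]: (0,1)[XX/../../.O]+0* (1,0)[X./X./../.O]+0 (1,1)[X./.X/../.O]+0 (2,0)[X./../X./.O]+0 (2,1)[X./../.X/.O]+0 (3,0)[X./../../XO]+0
p2 O@[XX/../../.O]: (1,0)[XX/O./../.O]+0* (1,1)[XX/.O/../.O]+0 (2,0)[XX/../O./.O]+0 (2,1)[XX/../.O/.O]+0 (3,0)[XX/../../OO]+0
p3 X@[XX/O./../.O]: (1,1)[XX/OX/../.O]+0* (2,0)[XX/O./X./.O]+0 (2,1)[XX/O./.X/.O]+0 (3,0)[XX/O./../XO]+0
p4 O@[XX/OX/../.O]: (2,0)[XX/OX/O./.O]-1 (2,1)[XX/OX/.O/.O]+0* (3,0)[XX/OX/../OO]-1
p5 X@[XX/OX/.O/.O]: (2,0)[XX/OX/XO/.O]+0* (3,0)[XX/OX/.O/XO]+0
p6 O@[XX/OX/XO/.O]: (3,0)[XX/OX/XO/OO]+0*
p7 X@[XX/OX/XO/OO] terminal +0; root [X./../../.O] d6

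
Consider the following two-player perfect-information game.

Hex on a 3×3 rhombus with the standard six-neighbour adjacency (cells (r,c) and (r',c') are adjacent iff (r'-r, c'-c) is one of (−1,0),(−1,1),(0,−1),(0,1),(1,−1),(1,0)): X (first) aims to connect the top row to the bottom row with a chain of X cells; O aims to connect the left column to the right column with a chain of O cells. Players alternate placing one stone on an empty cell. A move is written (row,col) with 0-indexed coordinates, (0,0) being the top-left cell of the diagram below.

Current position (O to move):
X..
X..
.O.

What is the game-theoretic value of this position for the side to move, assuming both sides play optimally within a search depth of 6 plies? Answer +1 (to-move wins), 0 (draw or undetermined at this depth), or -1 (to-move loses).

value(X../X../.O., O) = +1

p1 O@[X../X../.O.]: (0,1)[XO./X../.O.]-1 (0,2)[X.O/X../.O.]-1 (1,1)[X../XO./.O.]-1 (1,2)[X../X.O/.O.]-1 (2,0)[X../X../OO.]+1* (2,2)[X../X../.OO]-1
p2 X@[X../X../OO.]: (0,1)[XX./X../OO.]-1* (0,2)[X.X/X../OO.]-1 (1,1)[X../XX./OO.]-1 (1,2)[X../X.X/OO.]-1 (2,2)[X../X../OOX]-1
p3 O@[XX./X../OO.]: (0,2)[XXO/X../OO.]+1* (1,1)[XX./XO./OO.]+1 (1,2)[XX./X.O/OO.]+1 (2,2)[XX./X../OOO]+1
p4 X@[XXO/X../OO.]: (1,1)[XXO/XX./OO.]-1* (1,2)[XXO/X.X/OO.]-1 (2,2)[XXO/X../OOX]-1
p5 O@[XXO/XX./OO.]: (1,2)[XXO/XXO/OO.]+1* (2,2)[XXO/XX./OOO]+1
p6 X@[XXO/XXO/OO.] terminal -1; root [X../X../.O.] d6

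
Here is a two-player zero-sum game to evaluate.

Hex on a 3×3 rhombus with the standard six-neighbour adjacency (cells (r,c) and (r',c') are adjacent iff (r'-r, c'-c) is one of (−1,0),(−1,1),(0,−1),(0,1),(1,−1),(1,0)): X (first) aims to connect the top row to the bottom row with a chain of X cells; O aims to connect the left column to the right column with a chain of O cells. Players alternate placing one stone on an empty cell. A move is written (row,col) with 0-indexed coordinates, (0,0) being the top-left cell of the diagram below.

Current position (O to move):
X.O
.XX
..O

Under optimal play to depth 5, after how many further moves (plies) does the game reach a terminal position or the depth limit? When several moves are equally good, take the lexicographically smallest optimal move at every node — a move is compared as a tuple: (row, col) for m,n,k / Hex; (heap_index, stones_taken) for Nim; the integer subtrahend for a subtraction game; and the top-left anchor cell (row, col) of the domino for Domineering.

p1 O@[X.O/.XX/..O]: (0,1)[XOO/.XX/..O]-1* (1,0)[X.O/OXX/..O]-1 (2,0)[X.O/.XX/O.O]-1 (2,1)[X.O/.XX/.OO]-1
p2 X@[XOO/.XX/..O]: (1,0)[XOO/XXX/..O]+1* (2,0)[XOO/.XX/X.O]-1 (2,1)[XOO/.XX/.XO]-1
p3 O@[XOO/XXX/..O]: (2,0)[XOO/XXX/O.O]-1* (2,1)[XOO/XXX/.OO]-1
p4 X@[XOO/XXX/O.O]: (2,1)[XOO/XXX/OXO]+1*
p5 O@[XOO/XXX/OXO] terminal -1; root [X.O/.XX/..O] d5

PV length from [X.O/.XX/..O]: 4 plies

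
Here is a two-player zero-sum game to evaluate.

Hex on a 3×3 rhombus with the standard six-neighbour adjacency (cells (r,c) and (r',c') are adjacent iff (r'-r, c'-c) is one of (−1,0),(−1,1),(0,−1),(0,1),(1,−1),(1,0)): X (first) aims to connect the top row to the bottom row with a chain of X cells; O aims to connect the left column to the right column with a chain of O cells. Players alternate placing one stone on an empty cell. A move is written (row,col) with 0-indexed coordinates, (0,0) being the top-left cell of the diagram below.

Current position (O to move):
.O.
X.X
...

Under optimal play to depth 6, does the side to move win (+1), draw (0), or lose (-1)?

[.O./X.X/...] O move#1: (0,0):-1/OO./X.X/...*, (0,2):-1/.OO/X.X/..., (1,1):-1/.O./XOX/..., (2,0):-1/.O./X.X/O.., (2,1):-1/.O./X.X/.O., (2,2):-1/.O./X.X/..O
[OO./X.X/...] X move#2: (0,2):+1/OOX/X.X/...*, (1,1):-1/OO./XXX/..., (2,0):-1/OO./X.X/X.., (2,1):-1/OO./X.X/.X., (2,2):-1/OO./X.X/..X
[OOX/X.X/...] O move#3: (1,1):-1/OOX/XOX/...*, (2,0):-1/OOX/X.X/O.., (2,1):-1/OOX/X.X/.O., (2,2):-1/OOX/X.X/..O
[OOX/XOX/...] X move#4: (2,0):+1/OOX/XOX/X..*, (2,1):+1/OOX/XOX/.X., (2,2):+1/OOX/XOX/..X
[OOX/XOX/X..] O move#5: (2,1):-1/OOX/XOX/XO.*, (2,2):-1/OOX/XOX/X.O
[OOX/XOX/XO.] X move#6: (2,2):+1/OOX/XOX/XOX*
[OOX/XOX/XOX] end (terminal -1, O#7); searched .O./X.X/... to 6

value(.O./X.X/..., O) = -1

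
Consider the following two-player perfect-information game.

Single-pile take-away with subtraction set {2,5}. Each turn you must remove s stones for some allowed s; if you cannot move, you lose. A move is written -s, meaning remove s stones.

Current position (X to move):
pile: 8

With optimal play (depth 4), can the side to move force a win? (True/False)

ply 1, X at 8 | -2=-1→6*; -5=-1→3
ply 2, O at 6 | -2=+1→4*; -5=+1→1
ply 3, X at 4 | -2=-1→2*
ply 4, O at 2 | -2=+1→0*
ply 5: 0 is terminal -1 (X); from 8 depth 4

X winning at [8]: False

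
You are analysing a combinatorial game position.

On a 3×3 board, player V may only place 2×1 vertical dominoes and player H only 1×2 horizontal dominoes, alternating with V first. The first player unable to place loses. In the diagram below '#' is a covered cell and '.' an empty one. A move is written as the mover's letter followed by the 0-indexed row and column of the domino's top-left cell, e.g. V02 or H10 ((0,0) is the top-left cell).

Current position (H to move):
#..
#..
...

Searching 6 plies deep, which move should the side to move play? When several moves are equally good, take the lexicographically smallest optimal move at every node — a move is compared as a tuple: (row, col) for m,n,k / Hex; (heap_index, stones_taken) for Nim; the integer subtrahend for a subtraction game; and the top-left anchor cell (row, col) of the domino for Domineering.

ply 1, H at #../#../... | H01=-1→###/#../...; H11=+1→#../###/...*; H20=-1→#../#../##.; H21=-1→#../#../.##
ply 2: #../###/... is terminal -1 (V); from #../#../... depth 6

H's best at [#../#../...]: H11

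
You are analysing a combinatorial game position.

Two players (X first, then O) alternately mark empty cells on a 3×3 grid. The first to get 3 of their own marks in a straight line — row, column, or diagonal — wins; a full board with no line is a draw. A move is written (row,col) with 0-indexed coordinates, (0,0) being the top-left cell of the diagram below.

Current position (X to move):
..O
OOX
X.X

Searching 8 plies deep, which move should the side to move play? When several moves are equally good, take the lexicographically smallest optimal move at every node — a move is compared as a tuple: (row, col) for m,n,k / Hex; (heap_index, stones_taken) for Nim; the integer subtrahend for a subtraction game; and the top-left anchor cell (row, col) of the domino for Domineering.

X's best at [..O/OOX/X.X]: (2,1)

p1 X@[..O/OOX/X.X]: (0,0)[X.O/OOX/X.X]+0 (0,1)[.XO/OOX/X.X]+0 (2,1)[..O/OOX/XXX]+1*
p2 O@[..O/OOX/XXX] terminal -1; root [..O/OOX/X.X] d8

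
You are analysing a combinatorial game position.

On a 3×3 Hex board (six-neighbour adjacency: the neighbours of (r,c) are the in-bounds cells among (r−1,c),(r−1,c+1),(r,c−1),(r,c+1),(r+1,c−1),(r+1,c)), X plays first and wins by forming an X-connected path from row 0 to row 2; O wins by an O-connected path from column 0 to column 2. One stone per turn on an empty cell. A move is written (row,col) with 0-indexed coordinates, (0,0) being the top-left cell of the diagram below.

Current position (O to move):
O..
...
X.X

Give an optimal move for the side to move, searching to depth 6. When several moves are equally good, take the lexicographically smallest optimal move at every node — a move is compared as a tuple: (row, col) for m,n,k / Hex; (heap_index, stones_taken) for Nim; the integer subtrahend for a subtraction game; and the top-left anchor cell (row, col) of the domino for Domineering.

p1 O@[O../.../X.X]: (0,1)[OO./.../X.X]-1 (0,2)[O.O/.../X.X]-1 (1,0)[O../O../X.X]-1 (1,1)[O../.O./X.X]+1* (1,2)[O../..O/X.X]-1 (2,1)[O../.../XOX]-1
p2 X@[O../.O./X.X]: (0,1)[OX./.O./X.X]-1* (0,2)[O.X/.O./X.X]-1 (1,0)[O../XO./X.X]-1 (1,2)[O../.OX/X.X]-1 (2,1)[O../.O./XXX]-1
p3 O@[OX./.O./X.X]: (0,2)[OXO/.O./X.X]-1 (1,0)[OX./OO./X.X]+1* (1,2)[OX./.OO/X.X]-1 (2,1)[OX./.O./XOX]-1
p4 X@[OX./OO./X.X]: (0,2)[OXX/OO./X.X]-1* (1,2)[OX./OOX/X.X]-1 (2,1)[OX./OO./XXX]-1
p5 O@[OXX/OO./X.X]: (1,2)[OXX/OOO/X.X]+1* (2,1)[OXX/OO./XOX]-1
p6 X@[OXX/OOO/X.X] terminal -1; root [O../.../X.X] d6

O's best at [O../.../X.X]: (1,1)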